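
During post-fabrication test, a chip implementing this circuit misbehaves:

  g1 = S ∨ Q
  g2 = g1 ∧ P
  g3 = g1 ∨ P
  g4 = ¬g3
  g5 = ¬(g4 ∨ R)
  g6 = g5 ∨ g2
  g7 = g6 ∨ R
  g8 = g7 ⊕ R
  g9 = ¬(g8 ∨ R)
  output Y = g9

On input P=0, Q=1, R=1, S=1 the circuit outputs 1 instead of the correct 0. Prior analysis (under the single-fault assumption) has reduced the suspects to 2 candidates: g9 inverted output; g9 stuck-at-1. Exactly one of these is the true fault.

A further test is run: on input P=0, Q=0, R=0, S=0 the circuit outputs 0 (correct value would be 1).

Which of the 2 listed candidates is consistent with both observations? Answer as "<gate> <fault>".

Evaluate each candidate on input P=0, Q=0, R=0, S=0:
  g9 inverted output: g1=0, g2=0, g3=0, g4=1, g5=0, g6=0, g7=0, g8=0, g9=0 [inverted output] → 0 — matches
  g9 stuck-at-1: g1=0, g2=0, g3=0, g4=1, g5=0, g6=0, g7=0, g8=0, g9=1 [stuck-at-1] → 1 — eliminated
Only g9 inverted output reproduces the observed 0.

g9 inverted output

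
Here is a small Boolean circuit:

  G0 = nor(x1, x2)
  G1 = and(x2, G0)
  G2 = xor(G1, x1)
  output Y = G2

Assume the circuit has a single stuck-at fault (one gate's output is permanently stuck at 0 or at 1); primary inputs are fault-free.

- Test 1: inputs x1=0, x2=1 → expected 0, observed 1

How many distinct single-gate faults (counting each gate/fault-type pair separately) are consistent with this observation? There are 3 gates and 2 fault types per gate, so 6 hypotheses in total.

3

Fault-free: G0=0, G1=0, G2=0 → 0. Observed 1.
  G0 stuck-at-0: output 0 ✗
  G0 stuck-at-1: output 1 ✓
  G1 stuck-at-0: output 0 ✗
  G1 stuck-at-1: output 1 ✓
  G2 stuck-at-0: output 0 ✗
  G2 stuck-at-1: output 1 ✓
Consistent faults: {G0 stuck-at-1, G1 stuck-at-1, G2 stuck-at-1} — 3 in all.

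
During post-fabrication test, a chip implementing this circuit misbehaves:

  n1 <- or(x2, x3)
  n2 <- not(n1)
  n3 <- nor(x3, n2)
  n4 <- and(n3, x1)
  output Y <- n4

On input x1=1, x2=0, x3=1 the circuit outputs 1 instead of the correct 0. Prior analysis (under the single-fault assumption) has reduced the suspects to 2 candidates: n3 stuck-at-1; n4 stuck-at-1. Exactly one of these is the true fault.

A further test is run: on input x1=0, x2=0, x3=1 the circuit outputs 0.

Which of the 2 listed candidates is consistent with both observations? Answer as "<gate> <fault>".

n3 stuck-at-1

Evaluate each candidate on input x1=0, x2=0, x3=1:
  n3 stuck-at-1: n1=1, n2=0, n3=1 [stuck-at-1], n4=0 → 0 — matches
  n4 stuck-at-1: n1=1, n2=0, n3=0, n4=1 [stuck-at-1] → 1 — eliminated
Only n3 stuck-at-1 reproduces the observed 0.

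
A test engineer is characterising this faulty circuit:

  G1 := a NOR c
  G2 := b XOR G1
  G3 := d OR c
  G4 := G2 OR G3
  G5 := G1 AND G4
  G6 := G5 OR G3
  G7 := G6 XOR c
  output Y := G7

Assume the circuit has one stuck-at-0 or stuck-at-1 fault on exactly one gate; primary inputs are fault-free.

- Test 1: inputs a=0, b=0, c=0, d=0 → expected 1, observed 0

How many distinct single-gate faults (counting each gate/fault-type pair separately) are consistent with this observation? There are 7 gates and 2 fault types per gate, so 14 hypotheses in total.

6

Fault-free: G1=1, G2=1, G3=0, G4=1, G5=1, G6=1, G7=1 → 1. Observed 0.
  G1 stuck-at-0: output 0 ✓
  G1 stuck-at-1: output 1 ✗
  G2 stuck-at-0: output 0 ✓
  G2 stuck-at-1: output 1 ✗
  G3 stuck-at-0: output 1 ✗
  G3 stuck-at-1: output 1 ✗
  G4 stuck-at-0: output 0 ✓
  G4 stuck-at-1: output 1 ✗
  G5 stuck-at-0: output 0 ✓
  G5 stuck-at-1: output 1 ✗
  G6 stuck-at-0: output 0 ✓
  G6 stuck-at-1: output 1 ✗
  G7 stuck-at-0: output 0 ✓
  G7 stuck-at-1: output 1 ✗
Consistent faults: {G1 stuck-at-0, G2 stuck-at-0, G4 stuck-at-0, G5 stuck-at-0, G6 stuck-at-0, G7 stuck-at-0} — 6 in all.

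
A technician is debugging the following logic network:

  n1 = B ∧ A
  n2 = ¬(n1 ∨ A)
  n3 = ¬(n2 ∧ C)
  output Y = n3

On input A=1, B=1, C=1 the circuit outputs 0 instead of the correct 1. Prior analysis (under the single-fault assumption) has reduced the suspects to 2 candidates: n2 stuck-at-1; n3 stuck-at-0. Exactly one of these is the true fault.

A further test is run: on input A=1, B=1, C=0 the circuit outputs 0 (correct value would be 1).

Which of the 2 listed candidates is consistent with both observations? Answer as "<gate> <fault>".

n3 stuck-at-0

Evaluate each candidate on input A=1, B=1, C=0:
  n2 stuck-at-1: n1=1, n2=1 [stuck-at-1], n3=1 → 1 — eliminated
  n3 stuck-at-0: n1=1, n2=0, n3=0 [stuck-at-0] → 0 — matches
Only n3 stuck-at-0 reproduces the observed 0.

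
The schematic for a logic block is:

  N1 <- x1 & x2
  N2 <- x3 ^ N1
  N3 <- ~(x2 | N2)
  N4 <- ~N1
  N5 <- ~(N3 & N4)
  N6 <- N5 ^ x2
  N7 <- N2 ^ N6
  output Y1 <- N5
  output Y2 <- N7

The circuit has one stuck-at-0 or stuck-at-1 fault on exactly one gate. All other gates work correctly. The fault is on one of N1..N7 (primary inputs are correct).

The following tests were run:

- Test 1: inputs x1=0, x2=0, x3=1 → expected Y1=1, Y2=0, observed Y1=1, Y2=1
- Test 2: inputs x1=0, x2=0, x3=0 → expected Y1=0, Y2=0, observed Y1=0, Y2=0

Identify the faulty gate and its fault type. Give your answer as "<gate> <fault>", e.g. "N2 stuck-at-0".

Fault-free values for test 1 (x1=0, x2=0, x3=1): N1=0, N2=1, N3=0, N4=1, N5=1, N6=1, N7=0, giving Y1=1, Y2=0. Observed Y1=1, Y2=1.
Test 1: faults giving observed Y1=1, Y2=1 are {N1 stuck-at-1, N6 stuck-at-0, N7 stuck-at-1}.
Test 2 (x1=0, x2=0, x3=0): fault-free N1=0, N2=0, N3=1, N4=1, N5=0, N6=0, N7=0 → Y1=0, Y2=0; observed Y1=0, Y2=0. Eliminates N1 stuck-at-1, N7 stuck-at-1.
Only N6 stuck-at-0 is consistent with every test.

N6 stuck-at-0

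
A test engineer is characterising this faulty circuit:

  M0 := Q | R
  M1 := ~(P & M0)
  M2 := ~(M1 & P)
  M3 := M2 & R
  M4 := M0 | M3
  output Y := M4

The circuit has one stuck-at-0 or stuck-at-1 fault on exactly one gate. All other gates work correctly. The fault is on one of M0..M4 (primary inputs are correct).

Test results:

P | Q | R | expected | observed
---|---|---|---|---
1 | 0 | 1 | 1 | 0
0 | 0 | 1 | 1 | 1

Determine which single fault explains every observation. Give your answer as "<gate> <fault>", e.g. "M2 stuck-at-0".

Fault-free values for test 1 (P=1, Q=0, R=1): M0=1, M1=0, M2=1, M3=1, M4=1, giving Y=1. Observed 0.
Test 1: faults giving observed 0 are {M0 stuck-at-0, M4 stuck-at-0}.
Test 2 (P=0, Q=0, R=1): fault-free M0=1, M1=1, M2=1, M3=1, M4=1 → 1; observed 1. Eliminates M4 stuck-at-0.
Only M0 stuck-at-0 is consistent with every test.

M0 stuck-at-0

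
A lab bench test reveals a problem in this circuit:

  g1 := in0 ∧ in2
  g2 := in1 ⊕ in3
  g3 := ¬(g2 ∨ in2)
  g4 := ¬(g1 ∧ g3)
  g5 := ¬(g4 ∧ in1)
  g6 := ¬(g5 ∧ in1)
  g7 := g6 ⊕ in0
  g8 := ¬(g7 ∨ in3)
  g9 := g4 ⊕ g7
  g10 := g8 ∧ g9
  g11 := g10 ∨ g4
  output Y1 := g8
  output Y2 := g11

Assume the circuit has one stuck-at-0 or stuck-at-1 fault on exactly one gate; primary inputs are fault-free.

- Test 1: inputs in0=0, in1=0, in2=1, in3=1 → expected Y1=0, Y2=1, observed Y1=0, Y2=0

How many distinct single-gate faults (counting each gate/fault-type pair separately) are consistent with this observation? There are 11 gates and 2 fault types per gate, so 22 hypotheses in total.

Fault-free: g1=0, g2=1, g3=0, g4=1, g5=1, g6=1, g7=1, g8=0, g9=0, g10=0, g11=1 → Y1=0, Y2=1. Observed Y1=0, Y2=0.
  g1: none of the 2 fault types match ✗
  g2: none of the 2 fault types match ✗
  g3: none of the 2 fault types match ✗
  g4: stuck-at-0 ✓; others ✗
  g5: none of the 2 fault types match ✗
  g6: none of the 2 fault types match ✗
  g7: none of the 2 fault types match ✗
  g8: none of the 2 fault types match ✗
  g9: none of the 2 fault types match ✗
  g10: none of the 2 fault types match ✗
  g11: stuck-at-0 ✓; others ✗
Consistent faults: {g4 stuck-at-0, g11 stuck-at-0} — 2 in all.

2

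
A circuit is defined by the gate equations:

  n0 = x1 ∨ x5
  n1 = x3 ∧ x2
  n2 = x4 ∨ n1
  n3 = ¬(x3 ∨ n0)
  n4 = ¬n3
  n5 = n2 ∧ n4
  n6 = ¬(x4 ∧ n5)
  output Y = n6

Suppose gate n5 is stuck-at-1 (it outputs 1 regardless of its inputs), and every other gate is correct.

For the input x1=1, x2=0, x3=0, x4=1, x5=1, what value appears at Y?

0

Propagate with n5 forced: n0=1, n1=0, n2=1, n3=0, n4=1, n5=1 [stuck-at-1], n6=0.
So Y = 0. (Same as the fault-free value — the fault is masked on this input.)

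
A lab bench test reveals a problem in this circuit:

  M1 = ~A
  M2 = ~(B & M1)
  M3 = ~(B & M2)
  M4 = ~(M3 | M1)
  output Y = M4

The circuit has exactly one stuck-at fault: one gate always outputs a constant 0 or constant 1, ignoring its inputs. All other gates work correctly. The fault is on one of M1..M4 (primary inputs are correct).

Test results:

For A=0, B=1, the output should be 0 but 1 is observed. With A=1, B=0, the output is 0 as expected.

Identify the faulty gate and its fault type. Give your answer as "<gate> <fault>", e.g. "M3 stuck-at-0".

Fault-free values for test 1 (A=0, B=1): M1=1, M2=0, M3=1, M4=0, giving Y=0. Observed 1.
Test 1: faults giving observed 1 are {M1 stuck-at-0, M4 stuck-at-1}.
Test 2 (A=1, B=0): fault-free M1=0, M2=1, M3=1, M4=0 → 0; observed 0. Eliminates M4 stuck-at-1.
Only M1 stuck-at-0 is consistent with every test.

M1 stuck-at-0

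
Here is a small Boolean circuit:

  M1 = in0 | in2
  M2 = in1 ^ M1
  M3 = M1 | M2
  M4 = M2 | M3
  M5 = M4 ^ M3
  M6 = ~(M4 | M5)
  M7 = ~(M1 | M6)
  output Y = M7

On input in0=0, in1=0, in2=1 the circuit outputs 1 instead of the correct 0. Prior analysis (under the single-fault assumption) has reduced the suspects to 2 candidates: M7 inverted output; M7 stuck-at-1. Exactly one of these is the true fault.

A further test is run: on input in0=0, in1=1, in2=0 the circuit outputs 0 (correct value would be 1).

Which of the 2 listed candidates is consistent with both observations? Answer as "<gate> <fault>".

Evaluate each candidate on input in0=0, in1=1, in2=0:
  M7 inverted output: M1=0, M2=1, M3=1, M4=1, M5=0, M6=0, M7=0 [inverted output] → 0 — matches
  M7 stuck-at-1: M1=0, M2=1, M3=1, M4=1, M5=0, M6=0, M7=1 [stuck-at-1] → 1 — eliminated
Only M7 inverted output reproduces the observed 0.

M7 inverted output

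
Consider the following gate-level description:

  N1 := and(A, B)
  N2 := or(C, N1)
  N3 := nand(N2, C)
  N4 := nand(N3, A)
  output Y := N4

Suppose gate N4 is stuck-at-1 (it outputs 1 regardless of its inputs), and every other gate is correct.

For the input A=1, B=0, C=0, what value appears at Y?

1

Propagate with N4 forced: N1=0, N2=0, N3=1, N4=1 [stuck-at-1].
So Y = 1. (Without the fault it would be 0.)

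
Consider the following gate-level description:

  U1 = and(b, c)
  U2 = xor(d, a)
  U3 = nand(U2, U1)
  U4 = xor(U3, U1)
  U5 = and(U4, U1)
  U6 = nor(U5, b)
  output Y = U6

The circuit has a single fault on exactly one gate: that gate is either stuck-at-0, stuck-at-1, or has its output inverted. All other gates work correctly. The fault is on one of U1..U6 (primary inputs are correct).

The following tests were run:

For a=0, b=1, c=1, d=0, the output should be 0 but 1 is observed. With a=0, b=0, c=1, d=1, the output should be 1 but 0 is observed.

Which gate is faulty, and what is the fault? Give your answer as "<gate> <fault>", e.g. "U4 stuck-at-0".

Fault-free values for test 1 (a=0, b=1, c=1, d=0): U1=1, U2=0, U3=1, U4=0, U5=0, U6=0, giving Y=0. Observed 1.
Test 1: faults giving observed 1 are {U6 stuck-at-1, U6 inverted output}.
Test 2 (a=0, b=0, c=1, d=1): fault-free U1=0, U2=1, U3=1, U4=1, U5=0, U6=1 → 1; observed 0. Eliminates U6 stuck-at-1.
Only U6 inverted output is consistent with every test.

U6 inverted output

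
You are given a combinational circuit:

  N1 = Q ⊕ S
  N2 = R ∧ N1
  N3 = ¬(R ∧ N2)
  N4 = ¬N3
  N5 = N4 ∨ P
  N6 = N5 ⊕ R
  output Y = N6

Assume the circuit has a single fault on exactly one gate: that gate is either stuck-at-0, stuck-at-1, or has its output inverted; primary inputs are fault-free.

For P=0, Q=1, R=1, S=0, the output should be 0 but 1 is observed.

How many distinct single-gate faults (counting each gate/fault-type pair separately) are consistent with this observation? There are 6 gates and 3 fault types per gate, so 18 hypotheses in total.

12

Fault-free: N1=1, N2=1, N3=0, N4=1, N5=1, N6=0 → 0. Observed 1.
  N1: stuck-at-0, inverted output ✓; others ✗
  N2: stuck-at-0, inverted output ✓; others ✗
  N3: stuck-at-1, inverted output ✓; others ✗
  N4: stuck-at-0, inverted output ✓; others ✗
  N5: stuck-at-0, inverted output ✓; others ✗
  N6: stuck-at-1, inverted output ✓; others ✗
Consistent faults: {N1 stuck-at-0, N1 inverted output, N2 stuck-at-0, N2 inverted output, N3 stuck-at-1, N3 inverted output, N4 stuck-at-0, N4 inverted output, N5 stuck-at-0, N5 inverted output, N6 stuck-at-1, N6 inverted output} — 12 in all.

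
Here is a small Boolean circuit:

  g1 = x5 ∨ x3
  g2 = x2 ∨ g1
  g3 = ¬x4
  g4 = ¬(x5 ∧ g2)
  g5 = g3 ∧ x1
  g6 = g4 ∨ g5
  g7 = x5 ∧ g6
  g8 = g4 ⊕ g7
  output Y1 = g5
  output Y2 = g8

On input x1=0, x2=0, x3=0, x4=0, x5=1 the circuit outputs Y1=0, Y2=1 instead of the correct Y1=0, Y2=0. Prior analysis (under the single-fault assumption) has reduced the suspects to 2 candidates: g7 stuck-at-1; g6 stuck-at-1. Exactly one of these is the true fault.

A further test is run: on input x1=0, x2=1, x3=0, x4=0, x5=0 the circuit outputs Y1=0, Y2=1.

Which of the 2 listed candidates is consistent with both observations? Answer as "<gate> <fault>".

Evaluate each candidate on input x1=0, x2=1, x3=0, x4=0, x5=0:
  g7 stuck-at-1: g1=0, g2=1, g3=1, g4=1, g5=0, g6=1, g7=1 [stuck-at-1], g8=0 → Y1=0, Y2=0 — eliminated
  g6 stuck-at-1: g1=0, g2=1, g3=1, g4=1, g5=0, g6=1 [stuck-at-1], g7=0, g8=1 → Y1=0, Y2=1 — matches
Only g6 stuck-at-1 reproduces the observed Y1=0, Y2=1.

g6 stuck-at-1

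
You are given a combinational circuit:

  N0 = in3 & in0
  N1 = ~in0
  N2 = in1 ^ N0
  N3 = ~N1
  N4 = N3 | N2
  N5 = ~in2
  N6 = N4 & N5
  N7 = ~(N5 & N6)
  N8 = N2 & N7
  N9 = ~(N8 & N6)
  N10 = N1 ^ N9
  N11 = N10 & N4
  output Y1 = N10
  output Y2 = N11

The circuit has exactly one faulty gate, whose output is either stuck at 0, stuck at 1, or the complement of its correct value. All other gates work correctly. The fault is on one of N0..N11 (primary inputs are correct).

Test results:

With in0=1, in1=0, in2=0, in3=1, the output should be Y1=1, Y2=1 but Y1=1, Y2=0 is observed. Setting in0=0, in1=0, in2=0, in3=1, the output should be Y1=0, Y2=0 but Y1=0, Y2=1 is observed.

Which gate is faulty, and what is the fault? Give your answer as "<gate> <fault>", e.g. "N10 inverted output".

N11 inverted output

Fault-free values for test 1 (in0=1, in1=0, in2=0, in3=1): N0=1, N1=0, N2=1, N3=1, N4=1, N5=1, N6=1, N7=0, N8=0, N9=1, N10=1, N11=1, giving Y1=1, Y2=1. Observed Y1=1, Y2=0.
Test 1: faults giving observed Y1=1, Y2=0 are {N4 stuck-at-0, N4 inverted output, N11 stuck-at-0, N11 inverted output}.
Test 2 (in0=0, in1=0, in2=0, in3=1): fault-free N0=0, N1=1, N2=0, N3=0, N4=0, N5=1, N6=0, N7=1, N8=0, N9=1, N10=0, N11=0 → Y1=0, Y2=0; observed Y1=0, Y2=1. Eliminates N4 stuck-at-0, N4 inverted output, N11 stuck-at-0.
Only N11 inverted output is consistent with every test.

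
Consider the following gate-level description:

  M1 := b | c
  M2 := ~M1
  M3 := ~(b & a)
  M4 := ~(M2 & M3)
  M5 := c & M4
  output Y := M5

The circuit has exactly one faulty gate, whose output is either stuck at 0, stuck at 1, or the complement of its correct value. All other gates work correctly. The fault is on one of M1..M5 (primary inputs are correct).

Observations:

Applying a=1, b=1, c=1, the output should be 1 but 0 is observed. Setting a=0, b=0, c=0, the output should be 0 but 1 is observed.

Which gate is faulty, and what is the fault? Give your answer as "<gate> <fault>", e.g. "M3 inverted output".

M5 inverted output

Fault-free values for test 1 (a=1, b=1, c=1): M1=1, M2=0, M3=0, M4=1, M5=1, giving Y=1. Observed 0.
Test 1: faults giving observed 0 are {M4 stuck-at-0, M4 inverted output, M5 stuck-at-0, M5 inverted output}.
Test 2 (a=0, b=0, c=0): fault-free M1=0, M2=1, M3=1, M4=0, M5=0 → 0; observed 1. Eliminates M4 stuck-at-0, M4 inverted output, M5 stuck-at-0.
Only M5 inverted output is consistent with every test.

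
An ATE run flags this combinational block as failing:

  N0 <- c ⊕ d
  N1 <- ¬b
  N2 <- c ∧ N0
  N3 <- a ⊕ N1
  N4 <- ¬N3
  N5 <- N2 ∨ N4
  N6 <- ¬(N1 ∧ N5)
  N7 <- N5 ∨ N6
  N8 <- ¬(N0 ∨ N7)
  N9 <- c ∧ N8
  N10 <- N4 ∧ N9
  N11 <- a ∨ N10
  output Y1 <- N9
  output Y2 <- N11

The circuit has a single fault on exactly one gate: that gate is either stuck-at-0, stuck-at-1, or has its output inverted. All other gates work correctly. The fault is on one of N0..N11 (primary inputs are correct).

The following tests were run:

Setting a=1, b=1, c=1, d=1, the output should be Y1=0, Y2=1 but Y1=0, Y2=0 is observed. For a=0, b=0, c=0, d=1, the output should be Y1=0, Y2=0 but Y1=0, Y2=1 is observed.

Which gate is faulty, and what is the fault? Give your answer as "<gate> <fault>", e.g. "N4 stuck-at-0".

N11 inverted output

Fault-free values for test 1 (a=1, b=1, c=1, d=1): N0=0, N1=0, N2=0, N3=1, N4=0, N5=0, N6=1, N7=1, N8=0, N9=0, N10=0, N11=1, giving Y1=0, Y2=1. Observed Y1=0, Y2=0.
Test 1: faults giving observed Y1=0, Y2=0 are {N11 stuck-at-0, N11 inverted output}.
Test 2 (a=0, b=0, c=0, d=1): fault-free N0=1, N1=1, N2=0, N3=1, N4=0, N5=0, N6=1, N7=1, N8=0, N9=0, N10=0, N11=0 → Y1=0, Y2=0; observed Y1=0, Y2=1. Eliminates N11 stuck-at-0.
Only N11 inverted output is consistent with every test.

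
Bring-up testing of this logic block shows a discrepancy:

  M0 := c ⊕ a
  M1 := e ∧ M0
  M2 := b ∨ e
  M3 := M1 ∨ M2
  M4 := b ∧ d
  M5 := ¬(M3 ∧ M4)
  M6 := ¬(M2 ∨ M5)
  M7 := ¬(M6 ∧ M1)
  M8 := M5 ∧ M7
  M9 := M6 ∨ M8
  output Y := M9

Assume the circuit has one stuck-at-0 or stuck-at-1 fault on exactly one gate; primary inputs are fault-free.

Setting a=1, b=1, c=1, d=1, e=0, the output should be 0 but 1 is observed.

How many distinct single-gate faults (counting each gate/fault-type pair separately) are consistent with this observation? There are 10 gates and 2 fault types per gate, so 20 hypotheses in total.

Fault-free: M0=0, M1=0, M2=1, M3=1, M4=1, M5=0, M6=0, M7=1, M8=0, M9=0 → 0. Observed 1.
  M0: none of the 2 fault types match ✗
  M1: none of the 2 fault types match ✗
  M2: stuck-at-0 ✓; others ✗
  M3: stuck-at-0 ✓; others ✗
  M4: stuck-at-0 ✓; others ✗
  M5: stuck-at-1 ✓; others ✗
  M6: stuck-at-1 ✓; others ✗
  M7: none of the 2 fault types match ✗
  M8: stuck-at-1 ✓; others ✗
  M9: stuck-at-1 ✓; others ✗
Consistent faults: {M2 stuck-at-0, M3 stuck-at-0, M4 stuck-at-0, M5 stuck-at-1, M6 stuck-at-1, M8 stuck-at-1, M9 stuck-at-1} — 7 in all.

7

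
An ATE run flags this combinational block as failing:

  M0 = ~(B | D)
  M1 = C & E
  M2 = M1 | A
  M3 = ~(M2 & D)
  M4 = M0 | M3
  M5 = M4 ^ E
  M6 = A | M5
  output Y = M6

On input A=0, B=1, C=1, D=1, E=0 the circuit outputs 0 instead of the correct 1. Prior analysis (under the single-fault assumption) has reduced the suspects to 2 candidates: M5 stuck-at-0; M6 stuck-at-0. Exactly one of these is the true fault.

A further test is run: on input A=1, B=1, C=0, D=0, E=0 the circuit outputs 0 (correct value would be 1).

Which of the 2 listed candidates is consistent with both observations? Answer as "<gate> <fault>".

M6 stuck-at-0

Evaluate each candidate on input A=1, B=1, C=0, D=0, E=0:
  M5 stuck-at-0: M0=0, M1=0, M2=1, M3=1, M4=1, M5=0 [stuck-at-0], M6=1 → 1 — eliminated
  M6 stuck-at-0: M0=0, M1=0, M2=1, M3=1, M4=1, M5=1, M6=0 [stuck-at-0] → 0 — matches
Only M6 stuck-at-0 reproduces the observed 0.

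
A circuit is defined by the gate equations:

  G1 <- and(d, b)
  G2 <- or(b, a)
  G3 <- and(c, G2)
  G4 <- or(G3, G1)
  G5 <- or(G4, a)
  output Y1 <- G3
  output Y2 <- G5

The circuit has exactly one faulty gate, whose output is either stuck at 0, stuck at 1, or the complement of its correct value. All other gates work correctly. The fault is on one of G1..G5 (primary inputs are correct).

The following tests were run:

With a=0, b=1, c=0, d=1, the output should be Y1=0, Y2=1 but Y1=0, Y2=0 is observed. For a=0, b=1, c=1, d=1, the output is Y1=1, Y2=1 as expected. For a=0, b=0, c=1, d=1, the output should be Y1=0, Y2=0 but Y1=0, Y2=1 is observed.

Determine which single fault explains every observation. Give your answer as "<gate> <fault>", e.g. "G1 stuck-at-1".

G1 inverted output

Fault-free values for test 1 (a=0, b=1, c=0, d=1): G1=1, G2=1, G3=0, G4=1, G5=1, giving Y1=0, Y2=1. Observed Y1=0, Y2=0.
Test 1: faults giving observed Y1=0, Y2=0 are {G1 stuck-at-0, G1 inverted output, G4 stuck-at-0, G4 inverted output, G5 stuck-at-0, G5 inverted output}.
Test 2 (a=0, b=1, c=1, d=1): fault-free G1=1, G2=1, G3=1, G4=1, G5=1 → Y1=1, Y2=1; observed Y1=1, Y2=1. Eliminates G4 stuck-at-0, G4 inverted output, G5 stuck-at-0, G5 inverted output.
Test 3 (a=0, b=0, c=1, d=1): fault-free G1=0, G2=0, G3=0, G4=0, G5=0 → Y1=0, Y2=0; observed Y1=0, Y2=1. Eliminates G1 stuck-at-0.
Only G1 inverted output is consistent with every test.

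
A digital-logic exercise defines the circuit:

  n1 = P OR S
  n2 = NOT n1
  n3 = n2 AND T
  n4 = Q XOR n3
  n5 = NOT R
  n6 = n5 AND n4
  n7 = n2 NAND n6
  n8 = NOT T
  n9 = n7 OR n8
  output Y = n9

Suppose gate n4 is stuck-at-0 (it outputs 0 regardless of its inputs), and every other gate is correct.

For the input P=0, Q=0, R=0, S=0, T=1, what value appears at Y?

Propagate with n4 forced: n1=0, n2=1, n3=1, n4=0 [stuck-at-0], n5=1, n6=0, n7=1, n8=0, n9=1.
So Y = 1. (Without the fault it would be 0.)

1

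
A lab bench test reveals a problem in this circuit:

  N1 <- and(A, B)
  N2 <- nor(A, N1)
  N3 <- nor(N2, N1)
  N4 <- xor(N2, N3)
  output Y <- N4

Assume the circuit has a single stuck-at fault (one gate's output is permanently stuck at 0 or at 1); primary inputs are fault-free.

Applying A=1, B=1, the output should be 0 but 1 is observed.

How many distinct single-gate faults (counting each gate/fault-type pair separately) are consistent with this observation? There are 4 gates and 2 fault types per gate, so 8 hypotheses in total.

4

Fault-free: N1=1, N2=0, N3=0, N4=0 → 0. Observed 1.
  N1 stuck-at-0: output 1 ✓
  N1 stuck-at-1: output 0 ✗
  N2 stuck-at-0: output 0 ✗
  N2 stuck-at-1: output 1 ✓
  N3 stuck-at-0: output 0 ✗
  N3 stuck-at-1: output 1 ✓
  N4 stuck-at-0: output 0 ✗
  N4 stuck-at-1: output 1 ✓
Consistent faults: {N1 stuck-at-0, N2 stuck-at-1, N3 stuck-at-1, N4 stuck-at-1} — 4 in all.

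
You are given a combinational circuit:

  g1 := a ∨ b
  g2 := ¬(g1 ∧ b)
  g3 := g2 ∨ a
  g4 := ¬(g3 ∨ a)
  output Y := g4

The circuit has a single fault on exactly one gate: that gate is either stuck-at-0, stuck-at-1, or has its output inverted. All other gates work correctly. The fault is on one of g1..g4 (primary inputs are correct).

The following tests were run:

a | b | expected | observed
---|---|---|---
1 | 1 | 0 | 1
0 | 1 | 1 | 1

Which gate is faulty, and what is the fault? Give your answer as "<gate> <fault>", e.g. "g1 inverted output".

g4 stuck-at-1

Fault-free values for test 1 (a=1, b=1): g1=1, g2=0, g3=1, g4=0, giving Y=0. Observed 1.
Test 1: faults giving observed 1 are {g4 stuck-at-1, g4 inverted output}.
Test 2 (a=0, b=1): fault-free g1=1, g2=0, g3=0, g4=1 → 1; observed 1. Eliminates g4 inverted output.
Only g4 stuck-at-1 is consistent with every test.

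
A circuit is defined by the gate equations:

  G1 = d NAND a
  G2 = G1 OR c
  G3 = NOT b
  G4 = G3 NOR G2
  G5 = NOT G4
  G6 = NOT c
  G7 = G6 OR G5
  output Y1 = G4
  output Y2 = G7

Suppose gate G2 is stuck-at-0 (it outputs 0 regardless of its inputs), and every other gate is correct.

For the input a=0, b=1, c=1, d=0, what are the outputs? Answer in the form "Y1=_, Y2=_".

Propagate with G2 forced: G1=1, G2=0 [stuck-at-0], G3=0, G4=1, G5=0, G6=0, G7=0.
So the outputs are Y1=1, Y2=0. (Without the fault they would be Y1=0, Y2=1.)

Y1=1, Y2=0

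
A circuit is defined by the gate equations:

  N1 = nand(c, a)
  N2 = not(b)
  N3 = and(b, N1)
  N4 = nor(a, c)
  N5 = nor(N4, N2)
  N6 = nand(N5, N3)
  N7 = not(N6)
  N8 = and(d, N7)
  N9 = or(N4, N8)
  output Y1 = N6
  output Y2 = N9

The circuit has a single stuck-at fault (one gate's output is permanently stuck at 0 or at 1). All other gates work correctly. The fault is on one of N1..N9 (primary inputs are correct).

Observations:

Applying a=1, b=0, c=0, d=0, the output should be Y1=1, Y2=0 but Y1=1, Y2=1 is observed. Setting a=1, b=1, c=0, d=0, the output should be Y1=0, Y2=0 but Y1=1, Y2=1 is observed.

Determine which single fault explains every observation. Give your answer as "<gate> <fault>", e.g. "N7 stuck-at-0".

Fault-free values for test 1 (a=1, b=0, c=0, d=0): N1=1, N2=1, N3=0, N4=0, N5=0, N6=1, N7=0, N8=0, N9=0, giving Y1=1, Y2=0. Observed Y1=1, Y2=1.
Test 1: faults giving observed Y1=1, Y2=1 are {N4 stuck-at-1, N8 stuck-at-1, N9 stuck-at-1}.
Test 2 (a=1, b=1, c=0, d=0): fault-free N1=1, N2=0, N3=1, N4=0, N5=1, N6=0, N7=1, N8=0, N9=0 → Y1=0, Y2=0; observed Y1=1, Y2=1. Eliminates N8 stuck-at-1, N9 stuck-at-1.
Only N4 stuck-at-1 is consistent with every test.

N4 stuck-at-1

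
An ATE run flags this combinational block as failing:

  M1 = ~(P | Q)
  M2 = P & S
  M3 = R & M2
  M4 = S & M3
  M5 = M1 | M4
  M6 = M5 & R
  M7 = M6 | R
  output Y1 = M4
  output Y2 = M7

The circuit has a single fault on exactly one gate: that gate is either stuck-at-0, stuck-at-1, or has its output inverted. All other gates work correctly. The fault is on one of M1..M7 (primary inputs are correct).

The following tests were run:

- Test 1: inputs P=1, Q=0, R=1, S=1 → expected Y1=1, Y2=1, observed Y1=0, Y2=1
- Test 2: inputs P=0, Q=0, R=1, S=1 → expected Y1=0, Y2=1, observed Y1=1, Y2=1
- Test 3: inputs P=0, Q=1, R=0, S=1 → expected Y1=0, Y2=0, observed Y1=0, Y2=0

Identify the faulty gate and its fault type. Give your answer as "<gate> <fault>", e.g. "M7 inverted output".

M2 inverted output

Fault-free values for test 1 (P=1, Q=0, R=1, S=1): M1=0, M2=1, M3=1, M4=1, M5=1, M6=1, M7=1, giving Y1=1, Y2=1. Observed Y1=0, Y2=1.
Test 1: faults giving observed Y1=0, Y2=1 are {M2 stuck-at-0, M2 inverted output, M3 stuck-at-0, M3 inverted output, M4 stuck-at-0, M4 inverted output}.
Test 2 (P=0, Q=0, R=1, S=1): fault-free M1=1, M2=0, M3=0, M4=0, M5=1, M6=1, M7=1 → Y1=0, Y2=1; observed Y1=1, Y2=1. Eliminates M2 stuck-at-0, M3 stuck-at-0, M4 stuck-at-0.
Test 3 (P=0, Q=1, R=0, S=1): fault-free M1=0, M2=0, M3=0, M4=0, M5=0, M6=0, M7=0 → Y1=0, Y2=0; observed Y1=0, Y2=0. Eliminates M3 inverted output, M4 inverted output.
Only M2 inverted output is consistent with every test.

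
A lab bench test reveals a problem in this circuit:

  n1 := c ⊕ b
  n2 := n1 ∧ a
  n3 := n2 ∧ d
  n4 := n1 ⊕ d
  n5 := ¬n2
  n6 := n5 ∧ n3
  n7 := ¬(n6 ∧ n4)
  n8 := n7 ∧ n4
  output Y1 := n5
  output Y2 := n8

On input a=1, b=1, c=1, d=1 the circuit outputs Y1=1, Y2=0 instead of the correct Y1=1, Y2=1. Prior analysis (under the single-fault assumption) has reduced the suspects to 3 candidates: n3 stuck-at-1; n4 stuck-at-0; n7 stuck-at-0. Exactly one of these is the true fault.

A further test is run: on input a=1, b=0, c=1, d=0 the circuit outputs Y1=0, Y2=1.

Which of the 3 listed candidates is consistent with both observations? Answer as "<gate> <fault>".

n3 stuck-at-1

Evaluate each candidate on input a=1, b=0, c=1, d=0:
  n3 stuck-at-1: n1=1, n2=1, n3=1 [stuck-at-1], n4=1, n5=0, n6=0, n7=1, n8=1 → Y1=0, Y2=1 — matches
  n4 stuck-at-0: n1=1, n2=1, n3=0, n4=0 [stuck-at-0], n5=0, n6=0, n7=1, n8=0 → Y1=0, Y2=0 — eliminated
  n7 stuck-at-0: n1=1, n2=1, n3=0, n4=1, n5=0, n6=0, n7=0 [stuck-at-0], n8=0 → Y1=0, Y2=0 — eliminated
Only n3 stuck-at-1 reproduces the observed Y1=0, Y2=1.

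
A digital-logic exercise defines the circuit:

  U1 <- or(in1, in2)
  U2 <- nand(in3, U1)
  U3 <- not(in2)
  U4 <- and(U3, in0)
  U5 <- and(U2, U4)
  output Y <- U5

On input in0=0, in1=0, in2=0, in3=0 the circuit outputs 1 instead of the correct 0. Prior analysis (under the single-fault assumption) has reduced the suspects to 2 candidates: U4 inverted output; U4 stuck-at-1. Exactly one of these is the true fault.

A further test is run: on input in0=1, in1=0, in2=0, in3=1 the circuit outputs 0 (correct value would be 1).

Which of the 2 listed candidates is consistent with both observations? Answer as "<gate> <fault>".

Evaluate each candidate on input in0=1, in1=0, in2=0, in3=1:
  U4 inverted output: U1=0, U2=1, U3=1, U4=0 [inverted output], U5=0 → 0 — matches
  U4 stuck-at-1: U1=0, U2=1, U3=1, U4=1 [stuck-at-1], U5=1 → 1 — eliminated
Only U4 inverted output reproduces the observed 0.

U4 inverted output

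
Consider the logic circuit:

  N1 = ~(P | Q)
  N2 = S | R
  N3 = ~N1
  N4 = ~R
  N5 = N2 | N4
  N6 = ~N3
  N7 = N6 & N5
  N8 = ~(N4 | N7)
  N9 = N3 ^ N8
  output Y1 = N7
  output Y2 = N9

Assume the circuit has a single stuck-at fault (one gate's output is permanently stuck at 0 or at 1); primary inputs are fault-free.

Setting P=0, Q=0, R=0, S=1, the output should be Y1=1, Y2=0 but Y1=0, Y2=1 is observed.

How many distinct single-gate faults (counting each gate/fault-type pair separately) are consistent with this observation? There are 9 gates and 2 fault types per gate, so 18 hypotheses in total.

Fault-free: N1=1, N2=1, N3=0, N4=1, N5=1, N6=1, N7=1, N8=0, N9=0 → Y1=1, Y2=0. Observed Y1=0, Y2=1.
  N1: stuck-at-0 ✓; others ✗
  N2: none of the 2 fault types match ✗
  N3: stuck-at-1 ✓; others ✗
  N4: none of the 2 fault types match ✗
  N5: none of the 2 fault types match ✗
  N6: none of the 2 fault types match ✗
  N7: none of the 2 fault types match ✗
  N8: none of the 2 fault types match ✗
  N9: none of the 2 fault types match ✗
Consistent faults: {N1 stuck-at-0, N3 stuck-at-1} — 2 in all.

2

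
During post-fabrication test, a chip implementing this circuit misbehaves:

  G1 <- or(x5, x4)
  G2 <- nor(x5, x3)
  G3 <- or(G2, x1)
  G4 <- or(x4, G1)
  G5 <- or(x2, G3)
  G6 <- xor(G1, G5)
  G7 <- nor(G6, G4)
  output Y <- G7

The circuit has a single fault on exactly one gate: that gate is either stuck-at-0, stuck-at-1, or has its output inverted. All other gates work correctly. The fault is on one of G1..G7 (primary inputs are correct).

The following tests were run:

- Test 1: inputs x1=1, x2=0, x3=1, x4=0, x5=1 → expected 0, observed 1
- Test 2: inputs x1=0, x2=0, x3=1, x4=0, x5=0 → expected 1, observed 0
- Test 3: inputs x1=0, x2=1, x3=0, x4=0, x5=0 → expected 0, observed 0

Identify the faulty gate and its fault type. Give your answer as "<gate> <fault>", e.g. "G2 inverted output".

G4 inverted output

Fault-free values for test 1 (x1=1, x2=0, x3=1, x4=0, x5=1): G1=1, G2=0, G3=1, G4=1, G5=1, G6=0, G7=0, giving Y=0. Observed 1.
Test 1: faults giving observed 1 are {G4 stuck-at-0, G4 inverted output, G7 stuck-at-1, G7 inverted output}.
Test 2 (x1=0, x2=0, x3=1, x4=0, x5=0): fault-free G1=0, G2=0, G3=0, G4=0, G5=0, G6=0, G7=1 → 1; observed 0. Eliminates G4 stuck-at-0, G7 stuck-at-1.
Test 3 (x1=0, x2=1, x3=0, x4=0, x5=0): fault-free G1=0, G2=1, G3=1, G4=0, G5=1, G6=1, G7=0 → 0; observed 0. Eliminates G7 inverted output.
Only G4 inverted output is consistent with every test.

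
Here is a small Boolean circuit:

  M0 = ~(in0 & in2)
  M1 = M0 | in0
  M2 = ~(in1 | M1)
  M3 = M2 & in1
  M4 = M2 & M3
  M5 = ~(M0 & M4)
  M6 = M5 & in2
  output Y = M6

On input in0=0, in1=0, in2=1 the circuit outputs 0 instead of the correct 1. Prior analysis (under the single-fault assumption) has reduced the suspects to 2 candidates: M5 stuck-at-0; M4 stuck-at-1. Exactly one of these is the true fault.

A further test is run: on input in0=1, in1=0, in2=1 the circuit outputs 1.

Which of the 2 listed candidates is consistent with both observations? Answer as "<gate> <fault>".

Evaluate each candidate on input in0=1, in1=0, in2=1:
  M5 stuck-at-0: M0=0, M1=1, M2=0, M3=0, M4=0, M5=0 [stuck-at-0], M6=0 → 0 — eliminated
  M4 stuck-at-1: M0=0, M1=1, M2=0, M3=0, M4=1 [stuck-at-1], M5=1, M6=1 → 1 — matches
Only M4 stuck-at-1 reproduces the observed 1.

M4 stuck-at-1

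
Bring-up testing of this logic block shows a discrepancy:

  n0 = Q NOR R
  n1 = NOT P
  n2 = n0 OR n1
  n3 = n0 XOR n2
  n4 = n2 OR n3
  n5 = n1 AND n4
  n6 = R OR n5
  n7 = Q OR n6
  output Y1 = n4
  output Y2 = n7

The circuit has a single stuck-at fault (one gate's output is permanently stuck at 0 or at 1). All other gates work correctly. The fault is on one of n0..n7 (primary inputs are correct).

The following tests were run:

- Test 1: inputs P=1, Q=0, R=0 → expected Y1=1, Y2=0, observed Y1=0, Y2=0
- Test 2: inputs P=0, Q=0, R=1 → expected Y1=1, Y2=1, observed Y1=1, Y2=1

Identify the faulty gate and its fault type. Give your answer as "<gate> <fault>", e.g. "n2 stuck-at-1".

n0 stuck-at-0

Fault-free values for test 1 (P=1, Q=0, R=0): n0=1, n1=0, n2=1, n3=0, n4=1, n5=0, n6=0, n7=0, giving Y1=1, Y2=0. Observed Y1=0, Y2=0.
Test 1: faults giving observed Y1=0, Y2=0 are {n0 stuck-at-0, n4 stuck-at-0}.
Test 2 (P=0, Q=0, R=1): fault-free n0=0, n1=1, n2=1, n3=1, n4=1, n5=1, n6=1, n7=1 → Y1=1, Y2=1; observed Y1=1, Y2=1. Eliminates n4 stuck-at-0.
Only n0 stuck-at-0 is consistent with every test.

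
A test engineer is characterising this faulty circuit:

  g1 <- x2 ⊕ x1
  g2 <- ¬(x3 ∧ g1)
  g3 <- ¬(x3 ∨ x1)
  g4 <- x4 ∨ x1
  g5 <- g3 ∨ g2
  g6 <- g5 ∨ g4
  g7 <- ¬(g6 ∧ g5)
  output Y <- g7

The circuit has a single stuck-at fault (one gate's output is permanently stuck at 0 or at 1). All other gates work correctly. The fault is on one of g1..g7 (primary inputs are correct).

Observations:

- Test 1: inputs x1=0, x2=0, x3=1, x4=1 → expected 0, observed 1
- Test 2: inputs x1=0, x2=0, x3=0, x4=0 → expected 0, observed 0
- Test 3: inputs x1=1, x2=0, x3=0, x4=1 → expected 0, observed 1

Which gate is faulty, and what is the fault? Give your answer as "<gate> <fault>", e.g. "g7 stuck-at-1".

Fault-free values for test 1 (x1=0, x2=0, x3=1, x4=1): g1=0, g2=1, g3=0, g4=1, g5=1, g6=1, g7=0, giving Y=0. Observed 1.
Test 1: faults giving observed 1 are {g1 stuck-at-1, g2 stuck-at-0, g5 stuck-at-0, g6 stuck-at-0, g7 stuck-at-1}.
Test 2 (x1=0, x2=0, x3=0, x4=0): fault-free g1=0, g2=1, g3=1, g4=0, g5=1, g6=1, g7=0 → 0; observed 0. Eliminates g5 stuck-at-0, g6 stuck-at-0, g7 stuck-at-1.
Test 3 (x1=1, x2=0, x3=0, x4=1): fault-free g1=1, g2=1, g3=0, g4=1, g5=1, g6=1, g7=0 → 0; observed 1. Eliminates g1 stuck-at-1.
Only g2 stuck-at-0 is consistent with every test.

g2 stuck-at-0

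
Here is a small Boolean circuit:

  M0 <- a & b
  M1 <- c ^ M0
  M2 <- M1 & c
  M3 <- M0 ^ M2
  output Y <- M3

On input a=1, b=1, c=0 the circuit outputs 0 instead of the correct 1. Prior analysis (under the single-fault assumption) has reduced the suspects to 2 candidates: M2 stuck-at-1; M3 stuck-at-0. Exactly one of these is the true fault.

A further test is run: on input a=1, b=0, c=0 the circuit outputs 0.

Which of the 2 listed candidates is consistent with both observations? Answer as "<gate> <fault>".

M3 stuck-at-0

Evaluate each candidate on input a=1, b=0, c=0:
  M2 stuck-at-1: M0=0, M1=0, M2=1 [stuck-at-1], M3=1 → 1 — eliminated
  M3 stuck-at-0: M0=0, M1=0, M2=0, M3=0 [stuck-at-0] → 0 — matches
Only M3 stuck-at-0 reproduces the observed 0.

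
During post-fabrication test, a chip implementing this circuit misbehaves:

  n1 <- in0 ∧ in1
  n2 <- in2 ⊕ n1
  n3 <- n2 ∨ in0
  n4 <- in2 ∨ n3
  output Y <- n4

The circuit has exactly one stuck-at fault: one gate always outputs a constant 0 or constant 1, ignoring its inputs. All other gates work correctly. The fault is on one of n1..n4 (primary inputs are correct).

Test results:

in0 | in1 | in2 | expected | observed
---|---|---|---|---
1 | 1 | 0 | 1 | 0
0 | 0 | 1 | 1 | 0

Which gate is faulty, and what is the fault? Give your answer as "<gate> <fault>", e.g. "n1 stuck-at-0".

Fault-free values for test 1 (in0=1, in1=1, in2=0): n1=1, n2=1, n3=1, n4=1, giving Y=1. Observed 0.
Test 1: faults giving observed 0 are {n3 stuck-at-0, n4 stuck-at-0}.
Test 2 (in0=0, in1=0, in2=1): fault-free n1=0, n2=1, n3=1, n4=1 → 1; observed 0. Eliminates n3 stuck-at-0.
Only n4 stuck-at-0 is consistent with every test.

n4 stuck-at-0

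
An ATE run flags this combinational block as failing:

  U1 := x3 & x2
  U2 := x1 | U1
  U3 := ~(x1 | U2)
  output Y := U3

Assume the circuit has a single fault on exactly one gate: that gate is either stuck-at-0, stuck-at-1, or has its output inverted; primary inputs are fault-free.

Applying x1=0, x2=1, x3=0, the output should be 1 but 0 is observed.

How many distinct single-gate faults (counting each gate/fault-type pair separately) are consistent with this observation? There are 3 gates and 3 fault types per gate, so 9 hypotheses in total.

Fault-free: U1=0, U2=0, U3=1 → 1. Observed 0.
  U1 stuck-at-0: output 1 ✗
  U1 stuck-at-1: output 0 ✓
  U1 inverted output: output 0 ✓
  U2 stuck-at-0: output 1 ✗
  U2 stuck-at-1: output 0 ✓
  U2 inverted output: output 0 ✓
  U3 stuck-at-0: output 0 ✓
  U3 stuck-at-1: output 1 ✗
  U3 inverted output: output 0 ✓
Consistent faults: {U1 stuck-at-1, U1 inverted output, U2 stuck-at-1, U2 inverted output, U3 stuck-at-0, U3 inverted output} — 6 in all.

6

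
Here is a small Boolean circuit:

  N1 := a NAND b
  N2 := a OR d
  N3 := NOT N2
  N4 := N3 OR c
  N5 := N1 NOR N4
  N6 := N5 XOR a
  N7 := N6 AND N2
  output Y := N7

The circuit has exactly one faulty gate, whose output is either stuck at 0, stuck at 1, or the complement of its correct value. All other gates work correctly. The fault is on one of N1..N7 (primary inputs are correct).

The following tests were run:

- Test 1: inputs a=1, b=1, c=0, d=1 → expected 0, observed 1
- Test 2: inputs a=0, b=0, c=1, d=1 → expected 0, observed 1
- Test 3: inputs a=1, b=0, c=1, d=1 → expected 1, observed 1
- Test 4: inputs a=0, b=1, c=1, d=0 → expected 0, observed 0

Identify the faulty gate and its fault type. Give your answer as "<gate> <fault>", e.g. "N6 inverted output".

N6 stuck-at-1

Fault-free values for test 1 (a=1, b=1, c=0, d=1): N1=0, N2=1, N3=0, N4=0, N5=1, N6=0, N7=0, giving Y=0. Observed 1.
Test 1: faults giving observed 1 are {N1 stuck-at-1, N1 inverted output, N3 stuck-at-1, N3 inverted output, N4 stuck-at-1, N4 inverted output, N5 stuck-at-0, N5 inverted output, N6 stuck-at-1, N6 inverted output, N7 stuck-at-1, N7 inverted output}.
Test 2 (a=0, b=0, c=1, d=1): fault-free N1=1, N2=1, N3=0, N4=1, N5=0, N6=0, N7=0 → 0; observed 1. Eliminates N1 stuck-at-1, N1 inverted output, N3 stuck-at-1, N3 inverted output, N4 stuck-at-1, N4 inverted output, N5 stuck-at-0.
Test 3 (a=1, b=0, c=1, d=1): fault-free N1=1, N2=1, N3=0, N4=1, N5=0, N6=1, N7=1 → 1; observed 1. Eliminates N5 inverted output, N6 inverted output, N7 inverted output.
Test 4 (a=0, b=1, c=1, d=0): fault-free N1=1, N2=0, N3=1, N4=1, N5=0, N6=0, N7=0 → 0; observed 0. Eliminates N7 stuck-at-1.
Only N6 stuck-at-1 is consistent with every test.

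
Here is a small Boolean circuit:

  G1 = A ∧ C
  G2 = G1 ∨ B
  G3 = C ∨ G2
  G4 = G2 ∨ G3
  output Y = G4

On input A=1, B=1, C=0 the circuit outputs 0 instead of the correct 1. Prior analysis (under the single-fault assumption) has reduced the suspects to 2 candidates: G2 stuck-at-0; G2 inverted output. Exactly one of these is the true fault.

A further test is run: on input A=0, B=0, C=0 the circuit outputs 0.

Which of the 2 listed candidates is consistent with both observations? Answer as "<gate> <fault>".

Evaluate each candidate on input A=0, B=0, C=0:
  G2 stuck-at-0: G1=0, G2=0 [stuck-at-0], G3=0, G4=0 → 0 — matches
  G2 inverted output: G1=0, G2=1 [inverted output], G3=1, G4=1 → 1 — eliminated
Only G2 stuck-at-0 reproduces the observed 0.

G2 stuck-at-0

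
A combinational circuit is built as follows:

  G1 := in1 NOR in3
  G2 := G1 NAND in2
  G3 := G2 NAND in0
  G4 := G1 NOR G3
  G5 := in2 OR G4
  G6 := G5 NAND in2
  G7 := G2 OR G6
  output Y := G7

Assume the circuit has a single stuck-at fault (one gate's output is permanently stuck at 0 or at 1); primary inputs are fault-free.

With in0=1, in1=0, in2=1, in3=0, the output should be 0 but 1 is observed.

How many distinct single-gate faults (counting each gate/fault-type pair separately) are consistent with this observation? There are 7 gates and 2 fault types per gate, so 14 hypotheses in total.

Fault-free: G1=1, G2=0, G3=1, G4=0, G5=1, G6=0, G7=0 → 0. Observed 1.
  G1 stuck-at-0: output 1 ✓
  G1 stuck-at-1: output 0 ✗
  G2 stuck-at-0: output 0 ✗
  G2 stuck-at-1: output 1 ✓
  G3 stuck-at-0: output 0 ✗
  G3 stuck-at-1: output 0 ✗
  G4 stuck-at-0: output 0 ✗
  G4 stuck-at-1: output 0 ✗
  G5 stuck-at-0: output 1 ✓
  G5 stuck-at-1: output 0 ✗
  G6 stuck-at-0: output 0 ✗
  G6 stuck-at-1: output 1 ✓
  G7 stuck-at-0: output 0 ✗
  G7 stuck-at-1: output 1 ✓
Consistent faults: {G1 stuck-at-0, G2 stuck-at-1, G5 stuck-at-0, G6 stuck-at-1, G7 stuck-at-1} — 5 in all.

5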